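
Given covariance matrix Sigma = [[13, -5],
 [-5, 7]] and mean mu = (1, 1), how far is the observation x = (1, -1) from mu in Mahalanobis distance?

Step 1 — centre the observation: (x - mu) = (0, -2).

Step 2 — invert Sigma. det(Sigma) = 13·7 - (-5)² = 66.
  Sigma^{-1} = (1/det) · [[d, -b], [-b, a]] = [[0.1061, 0.0758],
 [0.0758, 0.197]].

Step 3 — form the quadratic (x - mu)^T · Sigma^{-1} · (x - mu):
  Sigma^{-1} · (x - mu) = (-0.1515, -0.3939).
  (x - mu)^T · [Sigma^{-1} · (x - mu)] = (0)·(-0.1515) + (-2)·(-0.3939) = 0.7879.

Step 4 — take square root: d = √(0.7879) ≈ 0.8876.

d(x, mu) = √(0.7879) ≈ 0.8876


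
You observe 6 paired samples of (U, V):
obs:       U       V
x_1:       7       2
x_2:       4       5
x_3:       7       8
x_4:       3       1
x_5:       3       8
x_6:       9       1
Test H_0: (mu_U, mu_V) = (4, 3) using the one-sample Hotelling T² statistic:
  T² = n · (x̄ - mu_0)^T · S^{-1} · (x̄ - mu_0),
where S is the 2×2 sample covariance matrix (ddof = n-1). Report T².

Step 1 — sample mean vector:
  mean(U) = (7 + 4 + 7 + 3 + 3 + 9) / 6 = 33/6 = 5.5
  mean(V) = (2 + 5 + 8 + 1 + 8 + 1) / 6 = 25/6 = 4.1667
  x̄ = (5.5, 4.1667),  deviation x̄ - mu_0 = (5.5, 4.1667) - (4, 3) = (1.5, 1.1667).

Step 2 — sample covariance matrix, S[i,j] = (1/(n-1)) · Σ_k (x_{k,i} - mean_i) · (x_{k,j} - mean_j), divisor n-1 = 5:
  S[U,U] = ((1.5)·(1.5) + (-1.5)·(-1.5) + (1.5)·(1.5) + (-2.5)·(-2.5) + (-2.5)·(-2.5) + (3.5)·(3.5)) / 5 = 31.5/5 = 6.3
  S[U,V] = ((1.5)·(-2.1667) + (-1.5)·(0.8333) + (1.5)·(3.8333) + (-2.5)·(-3.1667) + (-2.5)·(3.8333) + (3.5)·(-3.1667)) / 5 = -11.5/5 = -2.3
  S[V,V] = ((-2.1667)·(-2.1667) + (0.8333)·(0.8333) + (3.8333)·(3.8333) + (-3.1667)·(-3.1667) + (3.8333)·(3.8333) + (-3.1667)·(-3.1667)) / 5 = 54.8333/5 = 10.9667
  S = [[6.3, -2.3],
 [-2.3, 10.9667]].

Step 3 — invert S. det(S) = 6.3·10.9667 - (-2.3)² = 63.8.
  S^{-1} = (1/det) · [[d, -b], [-b, a]] = [[0.1719, 0.0361],
 [0.0361, 0.0987]].

Step 4 — quadratic form (x̄ - mu_0)^T · S^{-1} · (x̄ - mu_0):
  S^{-1} · (x̄ - mu_0) = (0.2999, 0.1693),
  (x̄ - mu_0)^T · [...] = (1.5)·(0.2999) + (1.1667)·(0.1693) = 0.6473.

Step 5 — scale by n: T² = 6 · 0.6473 = 3.884.

T² ≈ 3.884


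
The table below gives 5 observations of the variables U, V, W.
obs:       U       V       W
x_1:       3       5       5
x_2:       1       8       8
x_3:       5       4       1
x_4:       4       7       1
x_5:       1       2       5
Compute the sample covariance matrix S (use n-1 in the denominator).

Step 1 — column means:
  mean(U) = (3 + 1 + 5 + 4 + 1) / 5 = 14/5 = 2.8
  mean(V) = (5 + 8 + 4 + 7 + 2) / 5 = 26/5 = 5.2
  mean(W) = (5 + 8 + 1 + 1 + 5) / 5 = 20/5 = 4

Step 2 — sample covariance S[i,j] = (1/(n-1)) · Σ_k (x_{k,i} - mean_i) · (x_{k,j} - mean_j), with n-1 = 4.
  S[U,U] = ((0.2)·(0.2) + (-1.8)·(-1.8) + (2.2)·(2.2) + (1.2)·(1.2) + (-1.8)·(-1.8)) / 4 = 12.8/4 = 3.2
  S[U,V] = ((0.2)·(-0.2) + (-1.8)·(2.8) + (2.2)·(-1.2) + (1.2)·(1.8) + (-1.8)·(-3.2)) / 4 = 0.2/4 = 0.05
  S[U,W] = ((0.2)·(1) + (-1.8)·(4) + (2.2)·(-3) + (1.2)·(-3) + (-1.8)·(1)) / 4 = -19/4 = -4.75
  S[V,V] = ((-0.2)·(-0.2) + (2.8)·(2.8) + (-1.2)·(-1.2) + (1.8)·(1.8) + (-3.2)·(-3.2)) / 4 = 22.8/4 = 5.7
  S[V,W] = ((-0.2)·(1) + (2.8)·(4) + (-1.2)·(-3) + (1.8)·(-3) + (-3.2)·(1)) / 4 = 6/4 = 1.5
  S[W,W] = ((1)·(1) + (4)·(4) + (-3)·(-3) + (-3)·(-3) + (1)·(1)) / 4 = 36/4 = 9

S is symmetric (S[j,i] = S[i,j]). Assembling:

S = [[3.2, 0.05, -4.75],
 [0.05, 5.7, 1.5],
 [-4.75, 1.5, 9]]


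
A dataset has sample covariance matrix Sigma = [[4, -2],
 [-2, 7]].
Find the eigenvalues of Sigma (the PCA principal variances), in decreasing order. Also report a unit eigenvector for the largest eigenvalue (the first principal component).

Step 1 — characteristic polynomial of 2×2 Sigma:
  det(Sigma - λI) = λ² - trace · λ + det = 0.
  trace = 4 + 7 = 11, det = 4·7 - (-2)² = 24.
Step 2 — discriminant:
  Δ = trace² - 4·det = 121 - 96 = 25.
Step 3 — eigenvalues:
  λ = (trace ± √Δ)/2 = (11 ± 5)/2,
  λ_1 = 8,  λ_2 = 3.

Step 4 — unit eigenvector for λ_1: solve (Sigma - λ_1 I)v = 0. First row:
  (4 - 8)·v_x + (-2)·v_y = 0, i.e. (-4)·v_x + (-2)·v_y = 0,
  so v ∝ (b, λ_1 - a) = (-2, 4); multiply by -1 so the first entry is positive: u = (2, -4).
  ||u|| = √((2)² + (-4)²) = √(20) ≈ 4.4721,
  v_1 = u/||u|| ≈ (0.4472, -0.8944) (||v_1|| = 1).

λ_1 = 8,  λ_2 = 3;  v_1 ≈ (0.4472, -0.8944)


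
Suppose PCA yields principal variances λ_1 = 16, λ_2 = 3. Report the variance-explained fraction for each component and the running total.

Step 1 — total variance = trace(Sigma) = Σ λ_i = 16 + 3 = 19.

Step 2 — fraction explained by component i = λ_i / Σ λ:
  PC1: 16/19 = 0.8421
  PC2: 3/19 = 0.1579

Step 3 — cumulative fraction after k components = (λ_1 + ... + λ_k) / Σ λ:
  k = 1: 16/19 = 0.8421
  k = 2: (16 + 3)/19 = 19/19 = 1

Summary (fraction, with percent):

explained: PC1 0.8421 (84.21%), PC2 0.1579 (15.79%);  cumulative: 0.8421, 1


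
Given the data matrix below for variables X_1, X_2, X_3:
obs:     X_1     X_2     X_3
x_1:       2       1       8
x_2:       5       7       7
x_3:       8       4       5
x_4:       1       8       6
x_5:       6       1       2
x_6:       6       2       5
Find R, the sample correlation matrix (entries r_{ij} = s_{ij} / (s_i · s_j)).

Step 1 — column means:
  mean(X_1) = (2 + 5 + 8 + 1 + 6 + 6) / 6 = 28/6 = 4.6667
  mean(X_2) = (1 + 7 + 4 + 8 + 1 + 2) / 6 = 23/6 = 3.8333
  mean(X_3) = (8 + 7 + 5 + 6 + 2 + 5) / 6 = 33/6 = 5.5

Step 2 — sample variances and covariances s[i,j] = (1/(n-1)) · Σ_k (x_{k,i} - mean_i) · (x_{k,j} - mean_j), with n-1 = 5:
  s[X_1,X_1] = ((-2.6667)·(-2.6667) + (0.3333)·(0.3333) + (3.3333)·(3.3333) + (-3.6667)·(-3.6667) + (1.3333)·(1.3333) + (1.3333)·(1.3333)) / 5 = 35.3333/5 = 7.0667
  s[X_1,X_2] = ((-2.6667)·(-2.8333) + (0.3333)·(3.1667) + (3.3333)·(0.1667) + (-3.6667)·(4.1667) + (1.3333)·(-2.8333) + (1.3333)·(-1.8333)) / 5 = -12.3333/5 = -2.4667
  s[X_1,X_3] = ((-2.6667)·(2.5) + (0.3333)·(1.5) + (3.3333)·(-0.5) + (-3.6667)·(0.5) + (1.3333)·(-3.5) + (1.3333)·(-0.5)) / 5 = -15/5 = -3
  s[X_2,X_2] = ((-2.8333)·(-2.8333) + (3.1667)·(3.1667) + (0.1667)·(0.1667) + (4.1667)·(4.1667) + (-2.8333)·(-2.8333) + (-1.8333)·(-1.8333)) / 5 = 46.8333/5 = 9.3667
  s[X_2,X_3] = ((-2.8333)·(2.5) + (3.1667)·(1.5) + (0.1667)·(-0.5) + (4.1667)·(0.5) + (-2.8333)·(-3.5) + (-1.8333)·(-0.5)) / 5 = 10.5/5 = 2.1
  s[X_3,X_3] = ((2.5)·(2.5) + (1.5)·(1.5) + (-0.5)·(-0.5) + (0.5)·(0.5) + (-3.5)·(-3.5) + (-0.5)·(-0.5)) / 5 = 21.5/5 = 4.3
  Sample standard deviations s_i = √(s[i,i]):
  s(X_1) = √(7.0667) = 2.6583
  s(X_2) = √(9.3667) = 3.0605
  s(X_3) = √(4.3) = 2.0736

Step 3 — r_{ij} = s_{ij} / (s_i · s_j):
  r[X_1,X_1] = 1 (diagonal).
  r[X_1,X_2] = -2.4667 / (2.6583 · 3.0605) = -2.4667 / 8.1358 = -0.3032
  r[X_1,X_3] = -3 / (2.6583 · 2.0736) = -3 / 5.5124 = -0.5442
  r[X_2,X_2] = 1 (diagonal).
  r[X_2,X_3] = 2.1 / (3.0605 · 2.0736) = 2.1 / 6.3464 = 0.3309
  r[X_3,X_3] = 1 (diagonal).

R is symmetric with unit diagonal. Assembling:

R = [[1, -0.3032, -0.5442],
 [-0.3032, 1, 0.3309],
 [-0.5442, 0.3309, 1]]


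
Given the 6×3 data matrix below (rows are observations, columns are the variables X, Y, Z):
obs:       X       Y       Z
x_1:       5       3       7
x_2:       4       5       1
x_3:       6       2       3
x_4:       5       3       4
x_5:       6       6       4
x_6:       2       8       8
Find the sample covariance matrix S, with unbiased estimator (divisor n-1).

Step 1 — column means:
  mean(X) = (5 + 4 + 6 + 5 + 6 + 2) / 6 = 28/6 = 4.6667
  mean(Y) = (3 + 5 + 2 + 3 + 6 + 8) / 6 = 27/6 = 4.5
  mean(Z) = (7 + 1 + 3 + 4 + 4 + 8) / 6 = 27/6 = 4.5

Step 2 — sample covariance S[i,j] = (1/(n-1)) · Σ_k (x_{k,i} - mean_i) · (x_{k,j} - mean_j), with n-1 = 5.
  S[X,X] = ((0.3333)·(0.3333) + (-0.6667)·(-0.6667) + (1.3333)·(1.3333) + (0.3333)·(0.3333) + (1.3333)·(1.3333) + (-2.6667)·(-2.6667)) / 5 = 11.3333/5 = 2.2667
  S[X,Y] = ((0.3333)·(-1.5) + (-0.6667)·(0.5) + (1.3333)·(-2.5) + (0.3333)·(-1.5) + (1.3333)·(1.5) + (-2.6667)·(3.5)) / 5 = -12/5 = -2.4
  S[X,Z] = ((0.3333)·(2.5) + (-0.6667)·(-3.5) + (1.3333)·(-1.5) + (0.3333)·(-0.5) + (1.3333)·(-0.5) + (-2.6667)·(3.5)) / 5 = -9/5 = -1.8
  S[Y,Y] = ((-1.5)·(-1.5) + (0.5)·(0.5) + (-2.5)·(-2.5) + (-1.5)·(-1.5) + (1.5)·(1.5) + (3.5)·(3.5)) / 5 = 25.5/5 = 5.1
  S[Y,Z] = ((-1.5)·(2.5) + (0.5)·(-3.5) + (-2.5)·(-1.5) + (-1.5)·(-0.5) + (1.5)·(-0.5) + (3.5)·(3.5)) / 5 = 10.5/5 = 2.1
  S[Z,Z] = ((2.5)·(2.5) + (-3.5)·(-3.5) + (-1.5)·(-1.5) + (-0.5)·(-0.5) + (-0.5)·(-0.5) + (3.5)·(3.5)) / 5 = 33.5/5 = 6.7

S is symmetric (S[j,i] = S[i,j]). Assembling:

S = [[2.2667, -2.4, -1.8],
 [-2.4, 5.1, 2.1],
 [-1.8, 2.1, 6.7]]


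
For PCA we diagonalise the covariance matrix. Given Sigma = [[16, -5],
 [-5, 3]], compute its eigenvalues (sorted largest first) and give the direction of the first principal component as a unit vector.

Step 1 — characteristic polynomial of 2×2 Sigma:
  det(Sigma - λI) = λ² - trace · λ + det = 0.
  trace = 16 + 3 = 19, det = 16·3 - (-5)² = 23.
Step 2 — discriminant:
  Δ = trace² - 4·det = 361 - 92 = 269.
Step 3 — eigenvalues:
  λ = (trace ± √Δ)/2 = (19 ± 16.4012)/2,
  λ_1 = 17.7006,  λ_2 = 1.2994.

Step 4 — unit eigenvector for λ_1: solve (Sigma - λ_1 I)v = 0. First row:
  (16 - 17.7006)·v_x + (-5)·v_y = 0, i.e. (-1.7006)·v_x + (-5)·v_y = 0,
  so v ∝ (b, λ_1 - a) = (-5, 1.7006); multiply by -1 so the first entry is positive: u = (5, -1.7006).
  ||u|| = √((5)² + (-1.7006)²) = √(27.8921) ≈ 5.2813,
  v_1 = u/||u|| ≈ (0.9467, -0.322) (||v_1|| = 1).

λ_1 = 17.7006,  λ_2 = 1.2994;  v_1 ≈ (0.9467, -0.322)


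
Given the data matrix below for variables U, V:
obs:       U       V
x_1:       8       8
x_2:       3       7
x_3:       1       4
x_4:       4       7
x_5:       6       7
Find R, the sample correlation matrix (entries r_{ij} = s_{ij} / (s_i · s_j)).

Step 1 — column means:
  mean(U) = (8 + 3 + 1 + 4 + 6) / 5 = 22/5 = 4.4
  mean(V) = (8 + 7 + 4 + 7 + 7) / 5 = 33/5 = 6.6

Step 2 — sample variances and covariances s[i,j] = (1/(n-1)) · Σ_k (x_{k,i} - mean_i) · (x_{k,j} - mean_j), with n-1 = 4:
  s[U,U] = ((3.6)·(3.6) + (-1.4)·(-1.4) + (-3.4)·(-3.4) + (-0.4)·(-0.4) + (1.6)·(1.6)) / 4 = 29.2/4 = 7.3
  s[U,V] = ((3.6)·(1.4) + (-1.4)·(0.4) + (-3.4)·(-2.6) + (-0.4)·(0.4) + (1.6)·(0.4)) / 4 = 13.8/4 = 3.45
  s[V,V] = ((1.4)·(1.4) + (0.4)·(0.4) + (-2.6)·(-2.6) + (0.4)·(0.4) + (0.4)·(0.4)) / 4 = 9.2/4 = 2.3
  Sample standard deviations s_i = √(s[i,i]):
  s(U) = √(7.3) = 2.7019
  s(V) = √(2.3) = 1.5166

Step 3 — r_{ij} = s_{ij} / (s_i · s_j):
  r[U,U] = 1 (diagonal).
  r[U,V] = 3.45 / (2.7019 · 1.5166) = 3.45 / 4.0976 = 0.842
  r[V,V] = 1 (diagonal).

R is symmetric with unit diagonal. Assembling:

R = [[1, 0.842],
 [0.842, 1]]


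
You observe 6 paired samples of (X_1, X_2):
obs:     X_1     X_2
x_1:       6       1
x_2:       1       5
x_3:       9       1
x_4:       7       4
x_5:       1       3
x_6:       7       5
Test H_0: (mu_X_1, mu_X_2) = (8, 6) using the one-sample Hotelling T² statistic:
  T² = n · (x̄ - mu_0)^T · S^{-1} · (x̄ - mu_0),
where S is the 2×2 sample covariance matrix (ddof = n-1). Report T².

Step 1 — sample mean vector:
  mean(X_1) = (6 + 1 + 9 + 7 + 1 + 7) / 6 = 31/6 = 5.1667
  mean(X_2) = (1 + 5 + 1 + 4 + 3 + 5) / 6 = 19/6 = 3.1667
  x̄ = (5.1667, 3.1667),  deviation x̄ - mu_0 = (5.1667, 3.1667) - (8, 6) = (-2.8333, -2.8333).

Step 2 — sample covariance matrix, S[i,j] = (1/(n-1)) · Σ_k (x_{k,i} - mean_i) · (x_{k,j} - mean_j), divisor n-1 = 5:
  S[X_1,X_1] = ((0.8333)·(0.8333) + (-4.1667)·(-4.1667) + (3.8333)·(3.8333) + (1.8333)·(1.8333) + (-4.1667)·(-4.1667) + (1.8333)·(1.8333)) / 5 = 56.8333/5 = 11.3667
  S[X_1,X_2] = ((0.8333)·(-2.1667) + (-4.1667)·(1.8333) + (3.8333)·(-2.1667) + (1.8333)·(0.8333) + (-4.1667)·(-0.1667) + (1.8333)·(1.8333)) / 5 = -12.1667/5 = -2.4333
  S[X_2,X_2] = ((-2.1667)·(-2.1667) + (1.8333)·(1.8333) + (-2.1667)·(-2.1667) + (0.8333)·(0.8333) + (-0.1667)·(-0.1667) + (1.8333)·(1.8333)) / 5 = 16.8333/5 = 3.3667
  S = [[11.3667, -2.4333],
 [-2.4333, 3.3667]].

Step 3 — invert S. det(S) = 11.3667·3.3667 - (-2.4333)² = 32.3467.
  S^{-1} = (1/det) · [[d, -b], [-b, a]] = [[0.1041, 0.0752],
 [0.0752, 0.3514]].

Step 4 — quadratic form (x̄ - mu_0)^T · S^{-1} · (x̄ - mu_0):
  S^{-1} · (x̄ - mu_0) = (-0.508, -1.2088),
  (x̄ - mu_0)^T · [...] = (-2.8333)·(-0.508) + (-2.8333)·(-1.2088) = 4.8643.

Step 5 — scale by n: T² = 6 · 4.8643 = 29.1859.

T² ≈ 29.1859


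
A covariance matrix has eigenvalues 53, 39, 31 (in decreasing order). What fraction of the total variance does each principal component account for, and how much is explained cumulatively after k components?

Step 1 — total variance = trace(Sigma) = Σ λ_i = 53 + 39 + 31 = 123.

Step 2 — fraction explained by component i = λ_i / Σ λ:
  PC1: 53/123 = 0.4309
  PC2: 39/123 = 0.3171
  PC3: 31/123 = 0.252

Step 3 — cumulative fraction after k components = (λ_1 + ... + λ_k) / Σ λ:
  k = 1: 53/123 = 0.4309
  k = 2: (53 + 39)/123 = 92/123 = 0.748
  k = 3: (53 + 39 + 31)/123 = 123/123 = 1

Summary (fraction, with percent):

explained: PC1 0.4309 (43.09%), PC2 0.3171 (31.71%), PC3 0.252 (25.2%);  cumulative: 0.4309, 0.748, 1


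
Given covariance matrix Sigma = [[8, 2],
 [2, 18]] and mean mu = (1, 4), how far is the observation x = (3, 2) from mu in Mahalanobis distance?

Step 1 — centre the observation: (x - mu) = (2, -2).

Step 2 — invert Sigma. det(Sigma) = 8·18 - (2)² = 140.
  Sigma^{-1} = (1/det) · [[d, -b], [-b, a]] = [[0.1286, -0.0143],
 [-0.0143, 0.0571]].

Step 3 — form the quadratic (x - mu)^T · Sigma^{-1} · (x - mu):
  Sigma^{-1} · (x - mu) = (0.2857, -0.1429).
  (x - mu)^T · [Sigma^{-1} · (x - mu)] = (2)·(0.2857) + (-2)·(-0.1429) = 0.8571.

Step 4 — take square root: d = √(0.8571) ≈ 0.9258.

d(x, mu) = √(0.8571) ≈ 0.9258


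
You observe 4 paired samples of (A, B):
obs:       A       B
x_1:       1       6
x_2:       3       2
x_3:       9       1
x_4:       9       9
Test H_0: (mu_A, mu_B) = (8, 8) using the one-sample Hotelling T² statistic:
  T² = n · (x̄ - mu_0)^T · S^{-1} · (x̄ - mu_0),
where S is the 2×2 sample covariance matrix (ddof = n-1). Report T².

Step 1 — sample mean vector:
  mean(A) = (1 + 3 + 9 + 9) / 4 = 22/4 = 5.5
  mean(B) = (6 + 2 + 1 + 9) / 4 = 18/4 = 4.5
  x̄ = (5.5, 4.5),  deviation x̄ - mu_0 = (5.5, 4.5) - (8, 8) = (-2.5, -3.5).

Step 2 — sample covariance matrix, S[i,j] = (1/(n-1)) · Σ_k (x_{k,i} - mean_i) · (x_{k,j} - mean_j), divisor n-1 = 3:
  S[A,A] = ((-4.5)·(-4.5) + (-2.5)·(-2.5) + (3.5)·(3.5) + (3.5)·(3.5)) / 3 = 51/3 = 17
  S[A,B] = ((-4.5)·(1.5) + (-2.5)·(-2.5) + (3.5)·(-3.5) + (3.5)·(4.5)) / 3 = 3/3 = 1
  S[B,B] = ((1.5)·(1.5) + (-2.5)·(-2.5) + (-3.5)·(-3.5) + (4.5)·(4.5)) / 3 = 41/3 = 13.6667
  S = [[17, 1],
 [1, 13.6667]].

Step 3 — invert S. det(S) = 17·13.6667 - (1)² = 231.3333.
  S^{-1} = (1/det) · [[d, -b], [-b, a]] = [[0.0591, -0.0043],
 [-0.0043, 0.0735]].

Step 4 — quadratic form (x̄ - mu_0)^T · S^{-1} · (x̄ - mu_0):
  S^{-1} · (x̄ - mu_0) = (-0.1326, -0.2464),
  (x̄ - mu_0)^T · [...] = (-2.5)·(-0.1326) + (-3.5)·(-0.2464) = 1.1938.

Step 5 — scale by n: T² = 4 · 1.1938 = 4.7752.

T² ≈ 4.7752


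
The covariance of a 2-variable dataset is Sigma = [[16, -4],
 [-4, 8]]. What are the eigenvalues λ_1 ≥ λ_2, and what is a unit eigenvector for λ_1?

Step 1 — characteristic polynomial of 2×2 Sigma:
  det(Sigma - λI) = λ² - trace · λ + det = 0.
  trace = 16 + 8 = 24, det = 16·8 - (-4)² = 112.
Step 2 — discriminant:
  Δ = trace² - 4·det = 576 - 448 = 128.
Step 3 — eigenvalues:
  λ = (trace ± √Δ)/2 = (24 ± 11.3137)/2,
  λ_1 = 17.6569,  λ_2 = 6.3431.

Step 4 — unit eigenvector for λ_1: solve (Sigma - λ_1 I)v = 0. First row:
  (16 - 17.6569)·v_x + (-4)·v_y = 0, i.e. (-1.6569)·v_x + (-4)·v_y = 0,
  so v ∝ (b, λ_1 - a) = (-4, 1.6569); multiply by -1 so the first entry is positive: u = (4, -1.6569).
  ||u|| = √((4)² + (-1.6569)²) = √(18.7452) ≈ 4.3296,
  v_1 = u/||u|| ≈ (0.9239, -0.3827) (||v_1|| = 1).

λ_1 = 17.6569,  λ_2 = 6.3431;  v_1 ≈ (0.9239, -0.3827)


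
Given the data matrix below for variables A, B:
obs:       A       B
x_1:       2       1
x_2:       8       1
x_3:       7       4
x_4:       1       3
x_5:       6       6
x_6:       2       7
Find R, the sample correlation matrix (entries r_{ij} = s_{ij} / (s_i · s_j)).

Step 1 — column means:
  mean(A) = (2 + 8 + 7 + 1 + 6 + 2) / 6 = 26/6 = 4.3333
  mean(B) = (1 + 1 + 4 + 3 + 6 + 7) / 6 = 22/6 = 3.6667

Step 2 — sample variances and covariances s[i,j] = (1/(n-1)) · Σ_k (x_{k,i} - mean_i) · (x_{k,j} - mean_j), with n-1 = 5:
  s[A,A] = ((-2.3333)·(-2.3333) + (3.6667)·(3.6667) + (2.6667)·(2.6667) + (-3.3333)·(-3.3333) + (1.6667)·(1.6667) + (-2.3333)·(-2.3333)) / 5 = 45.3333/5 = 9.0667
  s[A,B] = ((-2.3333)·(-2.6667) + (3.6667)·(-2.6667) + (2.6667)·(0.3333) + (-3.3333)·(-0.6667) + (1.6667)·(2.3333) + (-2.3333)·(3.3333)) / 5 = -4.3333/5 = -0.8667
  s[B,B] = ((-2.6667)·(-2.6667) + (-2.6667)·(-2.6667) + (0.3333)·(0.3333) + (-0.6667)·(-0.6667) + (2.3333)·(2.3333) + (3.3333)·(3.3333)) / 5 = 31.3333/5 = 6.2667
  Sample standard deviations s_i = √(s[i,i]):
  s(A) = √(9.0667) = 3.0111
  s(B) = √(6.2667) = 2.5033

Step 3 — r_{ij} = s_{ij} / (s_i · s_j):
  r[A,A] = 1 (diagonal).
  r[A,B] = -0.8667 / (3.0111 · 2.5033) = -0.8667 / 7.5378 = -0.115
  r[B,B] = 1 (diagonal).

R is symmetric with unit diagonal. Assembling:

R = [[1, -0.115],
 [-0.115, 1]]


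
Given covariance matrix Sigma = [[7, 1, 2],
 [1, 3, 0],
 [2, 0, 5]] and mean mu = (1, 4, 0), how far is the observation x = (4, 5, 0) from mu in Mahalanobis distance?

Step 1 — centre the observation: (x - mu) = (3, 1, 0).

Step 2 — invert Sigma (cofactor / det for 3×3, or solve directly):
  Sigma^{-1} = [[0.1705, -0.0568, -0.0682],
 [-0.0568, 0.3523, 0.0227],
 [-0.0682, 0.0227, 0.2273]].

Step 3 — form the quadratic (x - mu)^T · Sigma^{-1} · (x - mu):
  Sigma^{-1} · (x - mu) = (0.4545, 0.1818, -0.1818).
  (x - mu)^T · [Sigma^{-1} · (x - mu)] = (3)·(0.4545) + (1)·(0.1818) + (0)·(-0.1818) = 1.5455.

Step 4 — take square root: d = √(1.5455) ≈ 1.2432.

d(x, mu) = √(1.5455) ≈ 1.2432


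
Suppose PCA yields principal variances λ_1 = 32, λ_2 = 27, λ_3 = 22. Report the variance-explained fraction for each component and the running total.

Step 1 — total variance = trace(Sigma) = Σ λ_i = 32 + 27 + 22 = 81.

Step 2 — fraction explained by component i = λ_i / Σ λ:
  PC1: 32/81 = 0.3951
  PC2: 27/81 = 0.3333
  PC3: 22/81 = 0.2716

Step 3 — cumulative fraction after k components = (λ_1 + ... + λ_k) / Σ λ:
  k = 1: 32/81 = 0.3951
  k = 2: (32 + 27)/81 = 59/81 = 0.7284
  k = 3: (32 + 27 + 22)/81 = 81/81 = 1

Summary (fraction, with percent):

explained: PC1 0.3951 (39.51%), PC2 0.3333 (33.33%), PC3 0.2716 (27.16%);  cumulative: 0.3951, 0.7284, 1


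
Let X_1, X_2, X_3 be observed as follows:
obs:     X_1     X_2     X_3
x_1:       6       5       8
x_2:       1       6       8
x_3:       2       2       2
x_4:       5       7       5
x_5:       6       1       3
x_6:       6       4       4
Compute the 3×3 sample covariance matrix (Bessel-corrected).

Step 1 — column means:
  mean(X_1) = (6 + 1 + 2 + 5 + 6 + 6) / 6 = 26/6 = 4.3333
  mean(X_2) = (5 + 6 + 2 + 7 + 1 + 4) / 6 = 25/6 = 4.1667
  mean(X_3) = (8 + 8 + 2 + 5 + 3 + 4) / 6 = 30/6 = 5

Step 2 — sample covariance S[i,j] = (1/(n-1)) · Σ_k (x_{k,i} - mean_i) · (x_{k,j} - mean_j), with n-1 = 5.
  S[X_1,X_1] = ((1.6667)·(1.6667) + (-3.3333)·(-3.3333) + (-2.3333)·(-2.3333) + (0.6667)·(0.6667) + (1.6667)·(1.6667) + (1.6667)·(1.6667)) / 5 = 25.3333/5 = 5.0667
  S[X_1,X_2] = ((1.6667)·(0.8333) + (-3.3333)·(1.8333) + (-2.3333)·(-2.1667) + (0.6667)·(2.8333) + (1.6667)·(-3.1667) + (1.6667)·(-0.1667)) / 5 = -3.3333/5 = -0.6667
  S[X_1,X_3] = ((1.6667)·(3) + (-3.3333)·(3) + (-2.3333)·(-3) + (0.6667)·(0) + (1.6667)·(-2) + (1.6667)·(-1)) / 5 = -3/5 = -0.6
  S[X_2,X_2] = ((0.8333)·(0.8333) + (1.8333)·(1.8333) + (-2.1667)·(-2.1667) + (2.8333)·(2.8333) + (-3.1667)·(-3.1667) + (-0.1667)·(-0.1667)) / 5 = 26.8333/5 = 5.3667
  S[X_2,X_3] = ((0.8333)·(3) + (1.8333)·(3) + (-2.1667)·(-3) + (2.8333)·(0) + (-3.1667)·(-2) + (-0.1667)·(-1)) / 5 = 21/5 = 4.2
  S[X_3,X_3] = ((3)·(3) + (3)·(3) + (-3)·(-3) + (0)·(0) + (-2)·(-2) + (-1)·(-1)) / 5 = 32/5 = 6.4

S is symmetric (S[j,i] = S[i,j]). Assembling:

S = [[5.0667, -0.6667, -0.6],
 [-0.6667, 5.3667, 4.2],
 [-0.6, 4.2, 6.4]]


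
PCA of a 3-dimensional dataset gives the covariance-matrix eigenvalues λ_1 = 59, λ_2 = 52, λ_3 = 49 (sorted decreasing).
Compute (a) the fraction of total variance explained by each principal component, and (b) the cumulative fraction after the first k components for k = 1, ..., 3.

Step 1 — total variance = trace(Sigma) = Σ λ_i = 59 + 52 + 49 = 160.

Step 2 — fraction explained by component i = λ_i / Σ λ:
  PC1: 59/160 = 0.3688
  PC2: 52/160 = 0.325
  PC3: 49/160 = 0.3063

Step 3 — cumulative fraction after k components = (λ_1 + ... + λ_k) / Σ λ:
  k = 1: 59/160 = 0.3688
  k = 2: (59 + 52)/160 = 111/160 = 0.6937
  k = 3: (59 + 52 + 49)/160 = 160/160 = 1

Summary (fraction, with percent):

explained: PC1 0.3688 (36.88%), PC2 0.325 (32.5%), PC3 0.3063 (30.63%);  cumulative: 0.3688, 0.6937, 1


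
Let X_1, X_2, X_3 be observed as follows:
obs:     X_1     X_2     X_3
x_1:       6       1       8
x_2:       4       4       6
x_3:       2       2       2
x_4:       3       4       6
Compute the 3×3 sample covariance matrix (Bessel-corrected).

Step 1 — column means:
  mean(X_1) = (6 + 4 + 2 + 3) / 4 = 15/4 = 3.75
  mean(X_2) = (1 + 4 + 2 + 4) / 4 = 11/4 = 2.75
  mean(X_3) = (8 + 6 + 2 + 6) / 4 = 22/4 = 5.5

Step 2 — sample covariance S[i,j] = (1/(n-1)) · Σ_k (x_{k,i} - mean_i) · (x_{k,j} - mean_j), with n-1 = 3.
  S[X_1,X_1] = ((2.25)·(2.25) + (0.25)·(0.25) + (-1.75)·(-1.75) + (-0.75)·(-0.75)) / 3 = 8.75/3 = 2.9167
  S[X_1,X_2] = ((2.25)·(-1.75) + (0.25)·(1.25) + (-1.75)·(-0.75) + (-0.75)·(1.25)) / 3 = -3.25/3 = -1.0833
  S[X_1,X_3] = ((2.25)·(2.5) + (0.25)·(0.5) + (-1.75)·(-3.5) + (-0.75)·(0.5)) / 3 = 11.5/3 = 3.8333
  S[X_2,X_2] = ((-1.75)·(-1.75) + (1.25)·(1.25) + (-0.75)·(-0.75) + (1.25)·(1.25)) / 3 = 6.75/3 = 2.25
  S[X_2,X_3] = ((-1.75)·(2.5) + (1.25)·(0.5) + (-0.75)·(-3.5) + (1.25)·(0.5)) / 3 = -0.5/3 = -0.1667
  S[X_3,X_3] = ((2.5)·(2.5) + (0.5)·(0.5) + (-3.5)·(-3.5) + (0.5)·(0.5)) / 3 = 19/3 = 6.3333

S is symmetric (S[j,i] = S[i,j]). Assembling:

S = [[2.9167, -1.0833, 3.8333],
 [-1.0833, 2.25, -0.1667],
 [3.8333, -0.1667, 6.3333]]


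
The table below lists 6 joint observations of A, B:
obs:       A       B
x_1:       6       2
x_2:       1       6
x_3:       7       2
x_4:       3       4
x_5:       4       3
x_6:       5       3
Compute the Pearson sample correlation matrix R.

Step 1 — column means:
  mean(A) = (6 + 1 + 7 + 3 + 4 + 5) / 6 = 26/6 = 4.3333
  mean(B) = (2 + 6 + 2 + 4 + 3 + 3) / 6 = 20/6 = 3.3333

Step 2 — sample variances and covariances s[i,j] = (1/(n-1)) · Σ_k (x_{k,i} - mean_i) · (x_{k,j} - mean_j), with n-1 = 5:
  s[A,A] = ((1.6667)·(1.6667) + (-3.3333)·(-3.3333) + (2.6667)·(2.6667) + (-1.3333)·(-1.3333) + (-0.3333)·(-0.3333) + (0.6667)·(0.6667)) / 5 = 23.3333/5 = 4.6667
  s[A,B] = ((1.6667)·(-1.3333) + (-3.3333)·(2.6667) + (2.6667)·(-1.3333) + (-1.3333)·(0.6667) + (-0.3333)·(-0.3333) + (0.6667)·(-0.3333)) / 5 = -15.6667/5 = -3.1333
  s[B,B] = ((-1.3333)·(-1.3333) + (2.6667)·(2.6667) + (-1.3333)·(-1.3333) + (0.6667)·(0.6667) + (-0.3333)·(-0.3333) + (-0.3333)·(-0.3333)) / 5 = 11.3333/5 = 2.2667
  Sample standard deviations s_i = √(s[i,i]):
  s(A) = √(4.6667) = 2.1602
  s(B) = √(2.2667) = 1.5055

Step 3 — r_{ij} = s_{ij} / (s_i · s_j):
  r[A,A] = 1 (diagonal).
  r[A,B] = -3.1333 / (2.1602 · 1.5055) = -3.1333 / 3.2523 = -0.9634
  r[B,B] = 1 (diagonal).

R is symmetric with unit diagonal. Assembling:

R = [[1, -0.9634],
 [-0.9634, 1]]


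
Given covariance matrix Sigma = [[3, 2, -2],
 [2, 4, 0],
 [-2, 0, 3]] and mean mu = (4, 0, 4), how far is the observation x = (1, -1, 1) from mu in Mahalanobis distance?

Step 1 — centre the observation: (x - mu) = (-3, -1, -3).

Step 2 — invert Sigma (cofactor / det for 3×3, or solve directly):
  Sigma^{-1} = [[1.5, -0.75, 1],
 [-0.75, 0.625, -0.5],
 [1, -0.5, 1]].

Step 3 — form the quadratic (x - mu)^T · Sigma^{-1} · (x - mu):
  Sigma^{-1} · (x - mu) = (-6.75, 3.125, -5.5).
  (x - mu)^T · [Sigma^{-1} · (x - mu)] = (-3)·(-6.75) + (-1)·(3.125) + (-3)·(-5.5) = 33.625.

Step 4 — take square root: d = √(33.625) ≈ 5.7987.

d(x, mu) = √(33.625) ≈ 5.7987


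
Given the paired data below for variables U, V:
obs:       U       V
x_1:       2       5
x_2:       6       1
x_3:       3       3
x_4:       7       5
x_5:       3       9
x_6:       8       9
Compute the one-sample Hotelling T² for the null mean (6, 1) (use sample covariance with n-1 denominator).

Step 1 — sample mean vector:
  mean(U) = (2 + 6 + 3 + 7 + 3 + 8) / 6 = 29/6 = 4.8333
  mean(V) = (5 + 1 + 3 + 5 + 9 + 9) / 6 = 32/6 = 5.3333
  x̄ = (4.8333, 5.3333),  deviation x̄ - mu_0 = (4.8333, 5.3333) - (6, 1) = (-1.1667, 4.3333).

Step 2 — sample covariance matrix, S[i,j] = (1/(n-1)) · Σ_k (x_{k,i} - mean_i) · (x_{k,j} - mean_j), divisor n-1 = 5:
  S[U,U] = ((-2.8333)·(-2.8333) + (1.1667)·(1.1667) + (-1.8333)·(-1.8333) + (2.1667)·(2.1667) + (-1.8333)·(-1.8333) + (3.1667)·(3.1667)) / 5 = 30.8333/5 = 6.1667
  S[U,V] = ((-2.8333)·(-0.3333) + (1.1667)·(-4.3333) + (-1.8333)·(-2.3333) + (2.1667)·(-0.3333) + (-1.8333)·(3.6667) + (3.1667)·(3.6667)) / 5 = 4.3333/5 = 0.8667
  S[V,V] = ((-0.3333)·(-0.3333) + (-4.3333)·(-4.3333) + (-2.3333)·(-2.3333) + (-0.3333)·(-0.3333) + (3.6667)·(3.6667) + (3.6667)·(3.6667)) / 5 = 51.3333/5 = 10.2667
  S = [[6.1667, 0.8667],
 [0.8667, 10.2667]].

Step 3 — invert S. det(S) = 6.1667·10.2667 - (0.8667)² = 62.56.
  S^{-1} = (1/det) · [[d, -b], [-b, a]] = [[0.1641, -0.0139],
 [-0.0139, 0.0986]].

Step 4 — quadratic form (x̄ - mu_0)^T · S^{-1} · (x̄ - mu_0):
  S^{-1} · (x̄ - mu_0) = (-0.2515, 0.4433),
  (x̄ - mu_0)^T · [...] = (-1.1667)·(-0.2515) + (4.3333)·(0.4433) = 2.2144.

Step 5 — scale by n: T² = 6 · 2.2144 = 13.2864.

T² ≈ 13.2864


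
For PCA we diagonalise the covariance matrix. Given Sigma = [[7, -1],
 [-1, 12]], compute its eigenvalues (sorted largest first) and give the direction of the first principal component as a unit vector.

Step 1 — characteristic polynomial of 2×2 Sigma:
  det(Sigma - λI) = λ² - trace · λ + det = 0.
  trace = 7 + 12 = 19, det = 7·12 - (-1)² = 83.
Step 2 — discriminant:
  Δ = trace² - 4·det = 361 - 332 = 29.
Step 3 — eigenvalues:
  λ = (trace ± √Δ)/2 = (19 ± 5.3852)/2,
  λ_1 = 12.1926,  λ_2 = 6.8074.

Step 4 — unit eigenvector for λ_1: solve (Sigma - λ_1 I)v = 0. First row:
  (7 - 12.1926)·v_x + (-1)·v_y = 0, i.e. (-5.1926)·v_x + (-1)·v_y = 0,
  so v ∝ (b, λ_1 - a) = (-1, 5.1926); multiply by -1 so the first entry is positive: u = (1, -5.1926).
  ||u|| = √((1)² + (-5.1926)²) = √(27.9629) ≈ 5.288,
  v_1 = u/||u|| ≈ (0.1891, -0.982) (||v_1|| = 1).

λ_1 = 12.1926,  λ_2 = 6.8074;  v_1 ≈ (0.1891, -0.982)


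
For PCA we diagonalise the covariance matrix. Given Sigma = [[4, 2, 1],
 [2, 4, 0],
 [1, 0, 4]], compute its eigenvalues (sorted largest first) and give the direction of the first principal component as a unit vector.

Step 1 — characteristic polynomial p(λ) = det(λI - Sigma) = λ³ - tr·λ² + c_1·λ - det, where tr = trace, c_1 = sum of the principal 2×2 minors, det = det(Sigma):
  tr = 4 + 4 + 4 = 12,
  c_1 = (4·4 - (2)²) + (4·4 - (1)²) + (4·4 - (0)²) = 12 + 15 + 16 = 43,
  det = 4·(4·4 - (0)²) - (2)·((2)·4 - (0)·(1)) + (1)·((2)·(0) - 4·(1)) = 4·(16) - (2)·(8) + (1)·(-4) = 44.
  So p(λ) = λ³ - 12λ² + 43λ - 44.
Step 2 — look for an integer root (rational root theorem: any rational root is an integer divisor of 44). Testing λ = 4:
  p(4) = 64 - 192 + 172 - 44 = 0  ✓
  Dividing out (λ - 4): p(λ) = (λ - 4)(λ² - 8λ + 11).
Step 3 — remaining eigenvalues from the quadratic λ² - 8λ + 11 = 0:
  Δ = 8² - 4·11 = 64 - 44 = 20,  λ = (8 ± √20)/2 = (8 ± 4.4721)/2 ≈ 6.2361 or 1.7639.
  Sorted: λ_1 = 6.2361,  λ_2 = 4,  λ_3 = 1.7639  (check: sum = 12 = tr ✓).

Step 4 — unit eigenvector for λ_1 ≈ 6.2361: v spans the null space of (Sigma - λ_1 I), whose rows are
  r_1 = (-2.2361, 2, 1),  r_2 = (2, -2.2361, 0),  r_3 = (1, 0, -2.2361).
  v is orthogonal to every row, so take v ∝ r_1 × r_2 = ((2)·(0) - (1)·(-2.2361), (1)·(2) - (-2.2361)·(0), (-2.2361)·(-2.2361) - (2)·(2)) ≈ (2.2361, 2, 1).
  Let u = (2.2361, 2, 1).
  ||u|| = √((2.2361)² + (2)² + (1)²) = √(10) ≈ 3.1623,  v_1 = u/||u|| ≈ (0.7071, 0.6325, 0.3162) (||v_1|| = 1).

λ_1 = 6.2361,  λ_2 = 4,  λ_3 = 1.7639;  v_1 ≈ (0.7071, 0.6325, 0.3162)


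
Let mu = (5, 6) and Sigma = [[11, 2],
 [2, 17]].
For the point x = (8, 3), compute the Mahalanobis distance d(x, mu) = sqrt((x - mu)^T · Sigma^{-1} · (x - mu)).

Step 1 — centre the observation: (x - mu) = (3, -3).

Step 2 — invert Sigma. det(Sigma) = 11·17 - (2)² = 183.
  Sigma^{-1} = (1/det) · [[d, -b], [-b, a]] = [[0.0929, -0.0109],
 [-0.0109, 0.0601]].

Step 3 — form the quadratic (x - mu)^T · Sigma^{-1} · (x - mu):
  Sigma^{-1} · (x - mu) = (0.3115, -0.2131).
  (x - mu)^T · [Sigma^{-1} · (x - mu)] = (3)·(0.3115) + (-3)·(-0.2131) = 1.5738.

Step 4 — take square root: d = √(1.5738) ≈ 1.2545.

d(x, mu) = √(1.5738) ≈ 1.2545


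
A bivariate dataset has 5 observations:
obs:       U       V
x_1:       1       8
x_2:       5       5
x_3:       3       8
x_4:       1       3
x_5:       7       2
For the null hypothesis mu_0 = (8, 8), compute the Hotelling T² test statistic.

Step 1 — sample mean vector:
  mean(U) = (1 + 5 + 3 + 1 + 7) / 5 = 17/5 = 3.4
  mean(V) = (8 + 5 + 8 + 3 + 2) / 5 = 26/5 = 5.2
  x̄ = (3.4, 5.2),  deviation x̄ - mu_0 = (3.4, 5.2) - (8, 8) = (-4.6, -2.8).

Step 2 — sample covariance matrix, S[i,j] = (1/(n-1)) · Σ_k (x_{k,i} - mean_i) · (x_{k,j} - mean_j), divisor n-1 = 4:
  S[U,U] = ((-2.4)·(-2.4) + (1.6)·(1.6) + (-0.4)·(-0.4) + (-2.4)·(-2.4) + (3.6)·(3.6)) / 4 = 27.2/4 = 6.8
  S[U,V] = ((-2.4)·(2.8) + (1.6)·(-0.2) + (-0.4)·(2.8) + (-2.4)·(-2.2) + (3.6)·(-3.2)) / 4 = -14.4/4 = -3.6
  S[V,V] = ((2.8)·(2.8) + (-0.2)·(-0.2) + (2.8)·(2.8) + (-2.2)·(-2.2) + (-3.2)·(-3.2)) / 4 = 30.8/4 = 7.7
  S = [[6.8, -3.6],
 [-3.6, 7.7]].

Step 3 — invert S. det(S) = 6.8·7.7 - (-3.6)² = 39.4.
  S^{-1} = (1/det) · [[d, -b], [-b, a]] = [[0.1954, 0.0914],
 [0.0914, 0.1726]].

Step 4 — quadratic form (x̄ - mu_0)^T · S^{-1} · (x̄ - mu_0):
  S^{-1} · (x̄ - mu_0) = (-1.1548, -0.9036),
  (x̄ - mu_0)^T · [...] = (-4.6)·(-1.1548) + (-2.8)·(-0.9036) = 7.8421.

Step 5 — scale by n: T² = 5 · 7.8421 = 39.2107.

T² ≈ 39.2107


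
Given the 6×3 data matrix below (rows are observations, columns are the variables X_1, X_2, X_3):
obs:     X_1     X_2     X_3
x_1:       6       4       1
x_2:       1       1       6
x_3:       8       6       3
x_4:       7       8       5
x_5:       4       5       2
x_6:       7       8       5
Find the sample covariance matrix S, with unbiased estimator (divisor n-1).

Step 1 — column means:
  mean(X_1) = (6 + 1 + 8 + 7 + 4 + 7) / 6 = 33/6 = 5.5
  mean(X_2) = (4 + 1 + 6 + 8 + 5 + 8) / 6 = 32/6 = 5.3333
  mean(X_3) = (1 + 6 + 3 + 5 + 2 + 5) / 6 = 22/6 = 3.6667

Step 2 — sample covariance S[i,j] = (1/(n-1)) · Σ_k (x_{k,i} - mean_i) · (x_{k,j} - mean_j), with n-1 = 5.
  S[X_1,X_1] = ((0.5)·(0.5) + (-4.5)·(-4.5) + (2.5)·(2.5) + (1.5)·(1.5) + (-1.5)·(-1.5) + (1.5)·(1.5)) / 5 = 33.5/5 = 6.7
  S[X_1,X_2] = ((0.5)·(-1.3333) + (-4.5)·(-4.3333) + (2.5)·(0.6667) + (1.5)·(2.6667) + (-1.5)·(-0.3333) + (1.5)·(2.6667)) / 5 = 29/5 = 5.8
  S[X_1,X_3] = ((0.5)·(-2.6667) + (-4.5)·(2.3333) + (2.5)·(-0.6667) + (1.5)·(1.3333) + (-1.5)·(-1.6667) + (1.5)·(1.3333)) / 5 = -7/5 = -1.4
  S[X_2,X_2] = ((-1.3333)·(-1.3333) + (-4.3333)·(-4.3333) + (0.6667)·(0.6667) + (2.6667)·(2.6667) + (-0.3333)·(-0.3333) + (2.6667)·(2.6667)) / 5 = 35.3333/5 = 7.0667
  S[X_2,X_3] = ((-1.3333)·(-2.6667) + (-4.3333)·(2.3333) + (0.6667)·(-0.6667) + (2.6667)·(1.3333) + (-0.3333)·(-1.6667) + (2.6667)·(1.3333)) / 5 = 0.6667/5 = 0.1333
  S[X_3,X_3] = ((-2.6667)·(-2.6667) + (2.3333)·(2.3333) + (-0.6667)·(-0.6667) + (1.3333)·(1.3333) + (-1.6667)·(-1.6667) + (1.3333)·(1.3333)) / 5 = 19.3333/5 = 3.8667

S is symmetric (S[j,i] = S[i,j]). Assembling:

S = [[6.7, 5.8, -1.4],
 [5.8, 7.0667, 0.1333],
 [-1.4, 0.1333, 3.8667]]


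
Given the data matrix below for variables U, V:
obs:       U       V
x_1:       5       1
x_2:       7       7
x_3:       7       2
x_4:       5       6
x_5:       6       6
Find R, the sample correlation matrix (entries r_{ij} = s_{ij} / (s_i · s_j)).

Step 1 — column means:
  mean(U) = (5 + 7 + 7 + 5 + 6) / 5 = 30/5 = 6
  mean(V) = (1 + 7 + 2 + 6 + 6) / 5 = 22/5 = 4.4

Step 2 — sample variances and covariances s[i,j] = (1/(n-1)) · Σ_k (x_{k,i} - mean_i) · (x_{k,j} - mean_j), with n-1 = 4:
  s[U,U] = ((-1)·(-1) + (1)·(1) + (1)·(1) + (-1)·(-1) + (0)·(0)) / 4 = 4/4 = 1
  s[U,V] = ((-1)·(-3.4) + (1)·(2.6) + (1)·(-2.4) + (-1)·(1.6) + (0)·(1.6)) / 4 = 2/4 = 0.5
  s[V,V] = ((-3.4)·(-3.4) + (2.6)·(2.6) + (-2.4)·(-2.4) + (1.6)·(1.6) + (1.6)·(1.6)) / 4 = 29.2/4 = 7.3
  Sample standard deviations s_i = √(s[i,i]):
  s(U) = √(1) = 1
  s(V) = √(7.3) = 2.7019

Step 3 — r_{ij} = s_{ij} / (s_i · s_j):
  r[U,U] = 1 (diagonal).
  r[U,V] = 0.5 / (1 · 2.7019) = 0.5 / 2.7019 = 0.1851
  r[V,V] = 1 (diagonal).

R is symmetric with unit diagonal. Assembling:

R = [[1, 0.1851],
 [0.1851, 1]]


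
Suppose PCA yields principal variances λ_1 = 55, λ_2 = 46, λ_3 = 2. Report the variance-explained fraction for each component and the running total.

Step 1 — total variance = trace(Sigma) = Σ λ_i = 55 + 46 + 2 = 103.

Step 2 — fraction explained by component i = λ_i / Σ λ:
  PC1: 55/103 = 0.534
  PC2: 46/103 = 0.4466
  PC3: 2/103 = 0.0194

Step 3 — cumulative fraction after k components = (λ_1 + ... + λ_k) / Σ λ:
  k = 1: 55/103 = 0.534
  k = 2: (55 + 46)/103 = 101/103 = 0.9806
  k = 3: (55 + 46 + 2)/103 = 103/103 = 1

Summary (fraction, with percent):

explained: PC1 0.534 (53.4%), PC2 0.4466 (44.66%), PC3 0.0194 (1.94%);  cumulative: 0.534, 0.9806, 1


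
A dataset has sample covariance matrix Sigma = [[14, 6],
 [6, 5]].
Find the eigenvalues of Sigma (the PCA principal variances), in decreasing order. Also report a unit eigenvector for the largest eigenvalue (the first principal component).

Step 1 — characteristic polynomial of 2×2 Sigma:
  det(Sigma - λI) = λ² - trace · λ + det = 0.
  trace = 14 + 5 = 19, det = 14·5 - (6)² = 34.
Step 2 — discriminant:
  Δ = trace² - 4·det = 361 - 136 = 225.
Step 3 — eigenvalues:
  λ = (trace ± √Δ)/2 = (19 ± 15)/2,
  λ_1 = 17,  λ_2 = 2.

Step 4 — unit eigenvector for λ_1: solve (Sigma - λ_1 I)v = 0. First row:
  (14 - 17)·v_x + (6)·v_y = 0, i.e. (-3)·v_x + (6)·v_y = 0,
  so v ∝ (b, λ_1 - a) = (6, 3) = u.
  ||u|| = √((6)² + (3)²) = √(45) ≈ 6.7082,
  v_1 = u/||u|| ≈ (0.8944, 0.4472) (||v_1|| = 1).

λ_1 = 17,  λ_2 = 2;  v_1 ≈ (0.8944, 0.4472)


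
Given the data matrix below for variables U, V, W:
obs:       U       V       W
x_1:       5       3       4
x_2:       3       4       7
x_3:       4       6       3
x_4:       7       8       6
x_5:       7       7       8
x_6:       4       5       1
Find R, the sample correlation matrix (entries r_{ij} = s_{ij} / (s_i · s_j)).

Step 1 — column means:
  mean(U) = (5 + 3 + 4 + 7 + 7 + 4) / 6 = 30/6 = 5
  mean(V) = (3 + 4 + 6 + 8 + 7 + 5) / 6 = 33/6 = 5.5
  mean(W) = (4 + 7 + 3 + 6 + 8 + 1) / 6 = 29/6 = 4.8333

Step 2 — sample variances and covariances s[i,j] = (1/(n-1)) · Σ_k (x_{k,i} - mean_i) · (x_{k,j} - mean_j), with n-1 = 5:
  s[U,U] = ((0)·(0) + (-2)·(-2) + (-1)·(-1) + (2)·(2) + (2)·(2) + (-1)·(-1)) / 5 = 14/5 = 2.8
  s[U,V] = ((0)·(-2.5) + (-2)·(-1.5) + (-1)·(0.5) + (2)·(2.5) + (2)·(1.5) + (-1)·(-0.5)) / 5 = 11/5 = 2.2
  s[U,W] = ((0)·(-0.8333) + (-2)·(2.1667) + (-1)·(-1.8333) + (2)·(1.1667) + (2)·(3.1667) + (-1)·(-3.8333)) / 5 = 10/5 = 2
  s[V,V] = ((-2.5)·(-2.5) + (-1.5)·(-1.5) + (0.5)·(0.5) + (2.5)·(2.5) + (1.5)·(1.5) + (-0.5)·(-0.5)) / 5 = 17.5/5 = 3.5
  s[V,W] = ((-2.5)·(-0.8333) + (-1.5)·(2.1667) + (0.5)·(-1.8333) + (2.5)·(1.1667) + (1.5)·(3.1667) + (-0.5)·(-3.8333)) / 5 = 7.5/5 = 1.5
  s[W,W] = ((-0.8333)·(-0.8333) + (2.1667)·(2.1667) + (-1.8333)·(-1.8333) + (1.1667)·(1.1667) + (3.1667)·(3.1667) + (-3.8333)·(-3.8333)) / 5 = 34.8333/5 = 6.9667
  Sample standard deviations s_i = √(s[i,i]):
  s(U) = √(2.8) = 1.6733
  s(V) = √(3.5) = 1.8708
  s(W) = √(6.9667) = 2.6394

Step 3 — r_{ij} = s_{ij} / (s_i · s_j):
  r[U,U] = 1 (diagonal).
  r[U,V] = 2.2 / (1.6733 · 1.8708) = 2.2 / 3.1305 = 0.7028
  r[U,W] = 2 / (1.6733 · 2.6394) = 2 / 4.4166 = 0.4528
  r[V,V] = 1 (diagonal).
  r[V,W] = 1.5 / (1.8708 · 2.6394) = 1.5 / 4.9379 = 0.3038
  r[W,W] = 1 (diagonal).

R is symmetric with unit diagonal. Assembling:

R = [[1, 0.7028, 0.4528],
 [0.7028, 1, 0.3038],
 [0.4528, 0.3038, 1]]


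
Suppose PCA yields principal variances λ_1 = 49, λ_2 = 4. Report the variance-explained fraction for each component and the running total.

Step 1 — total variance = trace(Sigma) = Σ λ_i = 49 + 4 = 53.

Step 2 — fraction explained by component i = λ_i / Σ λ:
  PC1: 49/53 = 0.9245
  PC2: 4/53 = 0.0755

Step 3 — cumulative fraction after k components = (λ_1 + ... + λ_k) / Σ λ:
  k = 1: 49/53 = 0.9245
  k = 2: (49 + 4)/53 = 53/53 = 1

Summary (fraction, with percent):

explained: PC1 0.9245 (92.45%), PC2 0.0755 (7.55%);  cumulative: 0.9245, 1


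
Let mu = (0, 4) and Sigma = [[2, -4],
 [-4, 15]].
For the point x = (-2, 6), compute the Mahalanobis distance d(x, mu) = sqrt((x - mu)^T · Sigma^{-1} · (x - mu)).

Step 1 — centre the observation: (x - mu) = (-2, 2).

Step 2 — invert Sigma. det(Sigma) = 2·15 - (-4)² = 14.
  Sigma^{-1} = (1/det) · [[d, -b], [-b, a]] = [[1.0714, 0.2857],
 [0.2857, 0.1429]].

Step 3 — form the quadratic (x - mu)^T · Sigma^{-1} · (x - mu):
  Sigma^{-1} · (x - mu) = (-1.5714, -0.2857).
  (x - mu)^T · [Sigma^{-1} · (x - mu)] = (-2)·(-1.5714) + (2)·(-0.2857) = 2.5714.

Step 4 — take square root: d = √(2.5714) ≈ 1.6036.

d(x, mu) = √(2.5714) ≈ 1.6036


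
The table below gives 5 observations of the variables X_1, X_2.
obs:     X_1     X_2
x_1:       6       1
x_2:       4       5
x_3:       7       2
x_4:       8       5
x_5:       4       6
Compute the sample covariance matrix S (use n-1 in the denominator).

Step 1 — column means:
  mean(X_1) = (6 + 4 + 7 + 8 + 4) / 5 = 29/5 = 5.8
  mean(X_2) = (1 + 5 + 2 + 5 + 6) / 5 = 19/5 = 3.8

Step 2 — sample covariance S[i,j] = (1/(n-1)) · Σ_k (x_{k,i} - mean_i) · (x_{k,j} - mean_j), with n-1 = 4.
  S[X_1,X_1] = ((0.2)·(0.2) + (-1.8)·(-1.8) + (1.2)·(1.2) + (2.2)·(2.2) + (-1.8)·(-1.8)) / 4 = 12.8/4 = 3.2
  S[X_1,X_2] = ((0.2)·(-2.8) + (-1.8)·(1.2) + (1.2)·(-1.8) + (2.2)·(1.2) + (-1.8)·(2.2)) / 4 = -6.2/4 = -1.55
  S[X_2,X_2] = ((-2.8)·(-2.8) + (1.2)·(1.2) + (-1.8)·(-1.8) + (1.2)·(1.2) + (2.2)·(2.2)) / 4 = 18.8/4 = 4.7

S is symmetric (S[j,i] = S[i,j]). Assembling:

S = [[3.2, -1.55],
 [-1.55, 4.7]]


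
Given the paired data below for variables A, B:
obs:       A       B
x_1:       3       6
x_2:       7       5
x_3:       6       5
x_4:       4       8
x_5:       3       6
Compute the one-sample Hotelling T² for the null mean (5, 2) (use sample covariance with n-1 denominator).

Step 1 — sample mean vector:
  mean(A) = (3 + 7 + 6 + 4 + 3) / 5 = 23/5 = 4.6
  mean(B) = (6 + 5 + 5 + 8 + 6) / 5 = 30/5 = 6
  x̄ = (4.6, 6),  deviation x̄ - mu_0 = (4.6, 6) - (5, 2) = (-0.4, 4).

Step 2 — sample covariance matrix, S[i,j] = (1/(n-1)) · Σ_k (x_{k,i} - mean_i) · (x_{k,j} - mean_j), divisor n-1 = 4:
  S[A,A] = ((-1.6)·(-1.6) + (2.4)·(2.4) + (1.4)·(1.4) + (-0.6)·(-0.6) + (-1.6)·(-1.6)) / 4 = 13.2/4 = 3.3
  S[A,B] = ((-1.6)·(0) + (2.4)·(-1) + (1.4)·(-1) + (-0.6)·(2) + (-1.6)·(0)) / 4 = -5/4 = -1.25
  S[B,B] = ((0)·(0) + (-1)·(-1) + (-1)·(-1) + (2)·(2) + (0)·(0)) / 4 = 6/4 = 1.5
  S = [[3.3, -1.25],
 [-1.25, 1.5]].

Step 3 — invert S. det(S) = 3.3·1.5 - (-1.25)² = 3.3875.
  S^{-1} = (1/det) · [[d, -b], [-b, a]] = [[0.4428, 0.369],
 [0.369, 0.9742]].

Step 4 — quadratic form (x̄ - mu_0)^T · S^{-1} · (x̄ - mu_0):
  S^{-1} · (x̄ - mu_0) = (1.2989, 3.7491),
  (x̄ - mu_0)^T · [...] = (-0.4)·(1.2989) + (4)·(3.7491) = 14.4768.

Step 5 — scale by n: T² = 5 · 14.4768 = 72.3838.

T² ≈ 72.3838
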